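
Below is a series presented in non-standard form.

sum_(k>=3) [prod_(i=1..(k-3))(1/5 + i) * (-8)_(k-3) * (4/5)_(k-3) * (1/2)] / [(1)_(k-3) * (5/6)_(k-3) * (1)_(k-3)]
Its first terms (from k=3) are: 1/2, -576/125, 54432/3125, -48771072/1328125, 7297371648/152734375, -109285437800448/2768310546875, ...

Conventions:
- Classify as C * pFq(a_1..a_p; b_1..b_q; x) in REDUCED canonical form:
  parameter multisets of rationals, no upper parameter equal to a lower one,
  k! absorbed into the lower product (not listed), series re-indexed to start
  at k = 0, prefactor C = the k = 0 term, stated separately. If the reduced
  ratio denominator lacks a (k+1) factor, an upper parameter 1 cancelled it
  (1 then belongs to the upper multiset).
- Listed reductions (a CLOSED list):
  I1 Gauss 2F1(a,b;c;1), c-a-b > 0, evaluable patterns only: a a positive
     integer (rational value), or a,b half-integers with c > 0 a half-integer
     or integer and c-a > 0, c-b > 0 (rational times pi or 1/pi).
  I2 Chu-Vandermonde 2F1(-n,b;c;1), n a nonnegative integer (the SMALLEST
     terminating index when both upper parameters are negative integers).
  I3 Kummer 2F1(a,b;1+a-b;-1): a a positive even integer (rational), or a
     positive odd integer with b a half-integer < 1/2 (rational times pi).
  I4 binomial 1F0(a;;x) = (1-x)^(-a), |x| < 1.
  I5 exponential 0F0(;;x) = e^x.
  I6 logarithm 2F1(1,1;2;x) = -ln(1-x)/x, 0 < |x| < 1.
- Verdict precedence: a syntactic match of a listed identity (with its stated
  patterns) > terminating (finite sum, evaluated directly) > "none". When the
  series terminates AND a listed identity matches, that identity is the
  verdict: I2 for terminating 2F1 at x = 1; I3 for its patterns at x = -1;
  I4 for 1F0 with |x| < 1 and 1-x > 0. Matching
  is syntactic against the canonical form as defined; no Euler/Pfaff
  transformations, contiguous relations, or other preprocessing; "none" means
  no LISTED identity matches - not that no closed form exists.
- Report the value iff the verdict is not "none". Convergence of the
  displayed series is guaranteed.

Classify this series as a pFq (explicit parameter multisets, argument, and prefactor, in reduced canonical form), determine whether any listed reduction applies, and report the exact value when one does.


Key step: t_0 = 1/2 here, and (1)_k (C = 1/2) is k! itself.
Step ratio: r(k) = 1 * (k-8) (k+4/5) (k+6/5) / [(k+5/6) (k+1) (k+1)] - poly over poly, x = 1 from leading terms; C = 1/2 at k = 0.

With C = 1/2: the canonical form is 3F2(-8, 4/5, 6/5; 5/6, 1; 1). Verdict: terminating - upper -8 stops the sum at k = 8; the 9 terms are added exactly. Its exact value is -3919589279433006503/833521003723144531250.


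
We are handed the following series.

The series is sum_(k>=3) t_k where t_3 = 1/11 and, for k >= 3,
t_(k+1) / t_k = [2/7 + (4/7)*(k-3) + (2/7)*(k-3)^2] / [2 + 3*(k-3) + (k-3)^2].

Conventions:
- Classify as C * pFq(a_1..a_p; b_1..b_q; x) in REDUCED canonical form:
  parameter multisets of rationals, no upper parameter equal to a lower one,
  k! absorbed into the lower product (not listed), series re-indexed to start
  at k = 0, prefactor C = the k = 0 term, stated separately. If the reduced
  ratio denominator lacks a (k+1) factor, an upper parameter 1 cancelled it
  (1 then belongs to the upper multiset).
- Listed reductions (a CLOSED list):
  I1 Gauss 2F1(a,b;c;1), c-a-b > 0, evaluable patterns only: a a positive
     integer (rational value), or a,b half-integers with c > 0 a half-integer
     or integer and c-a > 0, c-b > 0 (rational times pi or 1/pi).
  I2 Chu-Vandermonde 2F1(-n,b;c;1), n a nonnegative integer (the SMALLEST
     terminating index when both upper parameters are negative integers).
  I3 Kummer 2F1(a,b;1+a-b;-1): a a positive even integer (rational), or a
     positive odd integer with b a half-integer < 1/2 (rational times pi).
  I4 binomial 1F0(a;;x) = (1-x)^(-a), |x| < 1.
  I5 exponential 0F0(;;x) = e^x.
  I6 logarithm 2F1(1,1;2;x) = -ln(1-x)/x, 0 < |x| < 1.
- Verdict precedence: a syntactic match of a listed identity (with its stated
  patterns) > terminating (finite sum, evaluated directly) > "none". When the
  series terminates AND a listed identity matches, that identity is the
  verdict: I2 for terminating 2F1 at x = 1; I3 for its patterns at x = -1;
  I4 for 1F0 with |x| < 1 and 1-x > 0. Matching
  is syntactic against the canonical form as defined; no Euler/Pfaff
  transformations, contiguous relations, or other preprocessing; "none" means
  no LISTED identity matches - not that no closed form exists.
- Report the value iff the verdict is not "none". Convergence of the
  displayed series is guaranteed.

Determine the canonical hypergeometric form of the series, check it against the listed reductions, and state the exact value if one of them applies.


With C = 1/11: the canonical form is 2F1(1, 1; 2; 2/7). Verdict: logarithm (I6) fires (the logarithm: parameters (1,1;2), x = 2/7). Exact value: (-7/22) * ln(5/7).

Key observation: x = (2/7) and factor the ratio over Q (C = 1/11, x = 2/7): negated roots = parameters.
Consecutive-term ratio: r(k) = (2/7) * (k+1) (k+1) / [(k+2) (k+1)] - rational in k, leading ratio (2/7); with t_0 = 1/11, classification follows.


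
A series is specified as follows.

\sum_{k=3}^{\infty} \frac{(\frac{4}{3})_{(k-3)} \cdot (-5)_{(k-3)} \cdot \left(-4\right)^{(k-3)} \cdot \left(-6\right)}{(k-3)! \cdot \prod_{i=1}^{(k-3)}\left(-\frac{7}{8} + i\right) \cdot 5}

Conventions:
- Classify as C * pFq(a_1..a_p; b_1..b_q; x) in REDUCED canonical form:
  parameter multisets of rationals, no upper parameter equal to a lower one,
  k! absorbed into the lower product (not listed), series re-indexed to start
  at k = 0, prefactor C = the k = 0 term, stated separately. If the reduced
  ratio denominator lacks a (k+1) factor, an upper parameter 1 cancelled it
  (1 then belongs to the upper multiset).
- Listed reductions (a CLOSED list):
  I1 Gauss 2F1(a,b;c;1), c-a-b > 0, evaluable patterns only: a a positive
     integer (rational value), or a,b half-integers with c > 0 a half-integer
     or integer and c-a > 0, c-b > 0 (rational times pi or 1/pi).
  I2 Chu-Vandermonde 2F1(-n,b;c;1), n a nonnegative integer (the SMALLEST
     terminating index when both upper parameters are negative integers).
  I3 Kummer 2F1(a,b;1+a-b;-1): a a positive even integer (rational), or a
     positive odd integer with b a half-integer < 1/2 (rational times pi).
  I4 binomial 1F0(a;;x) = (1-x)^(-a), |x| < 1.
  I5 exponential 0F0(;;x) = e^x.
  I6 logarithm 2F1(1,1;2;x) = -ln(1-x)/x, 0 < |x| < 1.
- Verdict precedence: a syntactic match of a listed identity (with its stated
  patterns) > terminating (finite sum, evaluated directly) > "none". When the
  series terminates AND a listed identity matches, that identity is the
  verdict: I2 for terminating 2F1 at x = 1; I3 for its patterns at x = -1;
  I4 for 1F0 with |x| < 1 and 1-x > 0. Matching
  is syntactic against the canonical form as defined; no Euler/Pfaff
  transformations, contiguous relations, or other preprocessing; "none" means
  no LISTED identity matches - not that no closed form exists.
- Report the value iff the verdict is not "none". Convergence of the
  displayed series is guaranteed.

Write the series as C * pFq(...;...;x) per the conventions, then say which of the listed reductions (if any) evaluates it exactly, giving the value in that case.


Classification (C = -\frac{6}{5}): 2F1 with upper {-5, \frac{4}{3}}, lower {\frac{1}{8}}, argument x = -4. Verdict: terminating at k = 5: the factor (-5)_k kills every later term; summing the 6 survivors is exact. Hence: -\frac{1855971579662}{10224225}.

The tell: t_0 being -\frac{6}{5}, the lower running product (prefactor -6/5) is a rising factorial.
Adjacent-term ratio: r(k) = -4 * (k-5) (k+\frac{4}{3}) / [(k+\frac{1}{8}) (k+1)] - poly over poly, x = -4 from leading terms; C = -\frac{6}{5} at k = 0.


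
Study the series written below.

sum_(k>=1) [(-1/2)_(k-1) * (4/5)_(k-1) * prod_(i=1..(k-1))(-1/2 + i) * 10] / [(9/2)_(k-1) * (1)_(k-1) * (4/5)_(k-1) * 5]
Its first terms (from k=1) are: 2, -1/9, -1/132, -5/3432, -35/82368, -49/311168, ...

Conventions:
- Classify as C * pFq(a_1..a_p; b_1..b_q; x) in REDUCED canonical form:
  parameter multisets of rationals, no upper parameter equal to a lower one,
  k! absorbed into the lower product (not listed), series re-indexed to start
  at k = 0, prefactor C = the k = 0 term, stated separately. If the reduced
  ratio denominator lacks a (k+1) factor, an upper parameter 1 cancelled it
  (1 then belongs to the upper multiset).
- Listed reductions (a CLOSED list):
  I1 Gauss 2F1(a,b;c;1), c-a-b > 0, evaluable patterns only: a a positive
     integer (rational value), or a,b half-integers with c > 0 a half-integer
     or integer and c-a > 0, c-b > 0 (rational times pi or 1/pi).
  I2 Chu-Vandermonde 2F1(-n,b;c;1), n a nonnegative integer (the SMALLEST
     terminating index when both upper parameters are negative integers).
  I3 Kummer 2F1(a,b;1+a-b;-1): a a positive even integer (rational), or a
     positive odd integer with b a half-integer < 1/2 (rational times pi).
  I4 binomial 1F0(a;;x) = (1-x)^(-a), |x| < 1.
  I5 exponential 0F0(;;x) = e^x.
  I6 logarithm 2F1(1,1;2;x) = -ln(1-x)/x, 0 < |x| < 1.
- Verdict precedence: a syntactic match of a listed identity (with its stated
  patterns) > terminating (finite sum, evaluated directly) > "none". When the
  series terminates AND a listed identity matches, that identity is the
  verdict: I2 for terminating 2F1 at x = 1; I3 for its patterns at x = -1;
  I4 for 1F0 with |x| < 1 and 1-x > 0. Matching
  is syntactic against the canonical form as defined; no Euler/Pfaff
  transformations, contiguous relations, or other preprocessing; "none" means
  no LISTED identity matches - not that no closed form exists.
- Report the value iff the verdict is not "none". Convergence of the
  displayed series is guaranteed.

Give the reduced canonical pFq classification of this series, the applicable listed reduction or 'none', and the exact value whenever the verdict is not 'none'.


Canonical form: C = 2 times 2F1 with upper {-1/2, 1/2}, lower {9/2}, x = 1. Verdict at x = 1: Gauss's theorem I1 (half-integer case) matches (x = 1; upper {-1/2, 1/2} half-integers, c = 9/2 in the evaluable pattern). Its exact value is (1225/2048) * pi.

Structural cue: t_0 being 2, the constant factors (C = 2) combine into one prefactor.
Adjacent-term ratio: r(k) = 1 * (k-1/2) (k+1/2) / [(k+9/2) (k+1)] - rational in k, leading ratio 1; with t_0 = 2, classification follows.


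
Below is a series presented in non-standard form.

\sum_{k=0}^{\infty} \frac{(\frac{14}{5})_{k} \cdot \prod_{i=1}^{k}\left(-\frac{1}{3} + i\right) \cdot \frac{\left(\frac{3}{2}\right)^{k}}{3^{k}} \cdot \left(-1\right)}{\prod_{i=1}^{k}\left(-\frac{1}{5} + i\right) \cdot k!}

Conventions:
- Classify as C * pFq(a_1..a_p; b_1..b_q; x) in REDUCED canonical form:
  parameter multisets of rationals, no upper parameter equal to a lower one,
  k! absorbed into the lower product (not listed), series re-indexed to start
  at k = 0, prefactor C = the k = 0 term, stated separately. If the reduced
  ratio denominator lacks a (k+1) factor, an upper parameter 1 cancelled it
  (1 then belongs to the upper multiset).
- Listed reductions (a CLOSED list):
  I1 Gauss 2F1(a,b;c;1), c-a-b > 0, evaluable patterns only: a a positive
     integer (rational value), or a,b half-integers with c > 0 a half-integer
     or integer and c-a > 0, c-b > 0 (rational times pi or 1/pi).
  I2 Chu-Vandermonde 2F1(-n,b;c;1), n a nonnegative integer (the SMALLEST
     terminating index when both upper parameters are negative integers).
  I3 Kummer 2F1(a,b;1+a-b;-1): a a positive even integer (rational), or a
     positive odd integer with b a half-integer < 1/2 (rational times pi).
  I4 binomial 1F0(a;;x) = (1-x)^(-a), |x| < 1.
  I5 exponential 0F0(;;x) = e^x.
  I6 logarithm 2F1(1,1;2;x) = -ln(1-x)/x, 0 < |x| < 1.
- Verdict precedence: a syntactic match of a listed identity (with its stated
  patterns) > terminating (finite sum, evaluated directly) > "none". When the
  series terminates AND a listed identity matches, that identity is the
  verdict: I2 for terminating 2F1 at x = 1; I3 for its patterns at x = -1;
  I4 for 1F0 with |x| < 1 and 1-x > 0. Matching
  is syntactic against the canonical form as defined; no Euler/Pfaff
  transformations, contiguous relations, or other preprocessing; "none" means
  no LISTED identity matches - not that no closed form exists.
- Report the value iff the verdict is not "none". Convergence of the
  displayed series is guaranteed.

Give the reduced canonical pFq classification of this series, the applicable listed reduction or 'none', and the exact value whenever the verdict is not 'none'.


Key observation: from the first term -1: the lower running product (prefactor -1) is a rising factorial.
Consecutive-term ratio: r(k) = \frac{1}{2} * (k+\frac{2}{3}) (k+\frac{14}{5}) / [(k+\frac{4}{5}) (k+1)] - rational in k. x = \frac{1}{2}; t_0 = -1; negate the roots.

Canonical form: C = -1 times 2F1 with upper {\frac{2}{3}, \frac{14}{5}}, lower {\frac{4}{5}}, x = \frac{1}{2}. Verdict: none. No listed pattern accepts 2F1(\frac{2}{3}, \frac{14}{5}; \frac{4}{5}; \frac{1}{2}).


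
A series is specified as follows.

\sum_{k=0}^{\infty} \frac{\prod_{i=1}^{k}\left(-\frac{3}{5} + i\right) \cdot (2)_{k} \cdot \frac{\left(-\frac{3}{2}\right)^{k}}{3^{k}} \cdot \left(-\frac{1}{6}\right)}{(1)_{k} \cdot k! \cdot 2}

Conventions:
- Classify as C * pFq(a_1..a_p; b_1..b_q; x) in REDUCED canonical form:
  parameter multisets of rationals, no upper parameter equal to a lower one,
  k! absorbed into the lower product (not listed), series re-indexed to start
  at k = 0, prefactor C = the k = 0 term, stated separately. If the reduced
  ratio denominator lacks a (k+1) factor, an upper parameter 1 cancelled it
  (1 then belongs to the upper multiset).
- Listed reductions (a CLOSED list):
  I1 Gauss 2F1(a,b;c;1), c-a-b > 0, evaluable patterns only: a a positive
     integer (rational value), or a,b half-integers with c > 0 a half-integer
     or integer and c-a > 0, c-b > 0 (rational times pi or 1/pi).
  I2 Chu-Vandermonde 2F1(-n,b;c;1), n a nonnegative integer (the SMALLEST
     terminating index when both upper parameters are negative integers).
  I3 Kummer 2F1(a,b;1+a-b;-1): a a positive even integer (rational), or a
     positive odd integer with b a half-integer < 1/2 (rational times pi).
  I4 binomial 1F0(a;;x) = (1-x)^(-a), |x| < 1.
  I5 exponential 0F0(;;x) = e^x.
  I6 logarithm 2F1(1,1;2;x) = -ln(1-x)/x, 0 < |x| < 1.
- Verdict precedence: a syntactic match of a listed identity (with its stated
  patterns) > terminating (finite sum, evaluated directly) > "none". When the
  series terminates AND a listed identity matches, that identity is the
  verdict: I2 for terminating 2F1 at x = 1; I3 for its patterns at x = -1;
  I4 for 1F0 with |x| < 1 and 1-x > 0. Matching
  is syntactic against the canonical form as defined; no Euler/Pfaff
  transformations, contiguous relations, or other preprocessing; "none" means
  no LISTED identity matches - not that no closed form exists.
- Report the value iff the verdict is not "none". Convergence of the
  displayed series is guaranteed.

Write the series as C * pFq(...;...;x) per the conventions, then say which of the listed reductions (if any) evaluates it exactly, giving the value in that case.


The series (x = -\frac{1}{2}) is 2F1: upper {\frac{2}{5}, 2}, lower {1}, prefactor -\frac{1}{12}. Verdict: none here - no I1-I6 shape fits x = -\frac{1}{2} with lower {1}.

Structural cue: x = -\frac{1}{2} and the running product (prefactor -1/12) telescopes to a rising factorial.
Adjacent-term ratio: r(k) = -\frac{1}{2} * (k+\frac{2}{5}) (k+2) / [(k+1) (k+1)] ; factor over Q: parameters, x = -\frac{1}{2}, and C = -\frac{1}{12}.


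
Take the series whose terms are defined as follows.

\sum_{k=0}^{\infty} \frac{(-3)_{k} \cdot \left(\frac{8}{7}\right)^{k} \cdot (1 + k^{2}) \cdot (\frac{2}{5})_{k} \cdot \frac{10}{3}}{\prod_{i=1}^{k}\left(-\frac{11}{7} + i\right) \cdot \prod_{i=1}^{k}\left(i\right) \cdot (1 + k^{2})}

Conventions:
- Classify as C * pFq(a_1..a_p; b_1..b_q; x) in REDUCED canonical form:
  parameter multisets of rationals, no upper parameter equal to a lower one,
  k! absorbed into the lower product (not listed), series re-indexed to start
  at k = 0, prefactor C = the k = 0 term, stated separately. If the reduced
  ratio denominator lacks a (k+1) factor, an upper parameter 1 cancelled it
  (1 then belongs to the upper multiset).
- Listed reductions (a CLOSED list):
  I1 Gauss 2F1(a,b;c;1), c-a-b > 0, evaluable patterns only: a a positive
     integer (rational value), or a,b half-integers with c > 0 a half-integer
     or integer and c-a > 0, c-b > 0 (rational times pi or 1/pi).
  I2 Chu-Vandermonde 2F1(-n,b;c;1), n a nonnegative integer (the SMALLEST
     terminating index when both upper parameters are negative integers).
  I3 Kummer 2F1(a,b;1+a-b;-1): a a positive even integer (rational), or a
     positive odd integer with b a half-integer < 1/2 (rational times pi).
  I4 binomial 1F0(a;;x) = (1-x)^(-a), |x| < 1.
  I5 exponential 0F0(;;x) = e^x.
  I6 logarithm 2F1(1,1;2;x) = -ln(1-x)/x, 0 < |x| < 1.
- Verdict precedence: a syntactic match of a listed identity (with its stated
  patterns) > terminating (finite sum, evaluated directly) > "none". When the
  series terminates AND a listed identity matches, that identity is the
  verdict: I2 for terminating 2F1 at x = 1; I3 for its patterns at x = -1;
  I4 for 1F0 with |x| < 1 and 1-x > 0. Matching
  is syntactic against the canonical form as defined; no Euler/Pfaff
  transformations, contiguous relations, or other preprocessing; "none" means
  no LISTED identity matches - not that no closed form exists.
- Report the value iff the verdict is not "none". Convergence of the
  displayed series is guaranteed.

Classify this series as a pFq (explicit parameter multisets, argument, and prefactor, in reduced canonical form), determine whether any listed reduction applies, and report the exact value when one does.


Prefactor \frac{10}{3}, argument \frac{8}{7}: 2F1 with upper {-3, \frac{2}{5}} over lower {-\frac{4}{7}}. Verdict: terminating - no listed pattern fits, but -3 in the upper list cuts the series at k = 3; direct evaluation. Sum: \frac{218}{375}.

First insight: t_0 = \frac{10}{3} here, and the lower running product (C = 10/3, x = 8/7) is a rising factorial.
Term ratio: r(k) = \frac{8}{7} * (k-3) (k+\frac{2}{5}) / [(k-\frac{4}{7}) (k+1)] - rational; roots negated = parameters, x = \frac{8}{7}, C = \frac{10}{3}.


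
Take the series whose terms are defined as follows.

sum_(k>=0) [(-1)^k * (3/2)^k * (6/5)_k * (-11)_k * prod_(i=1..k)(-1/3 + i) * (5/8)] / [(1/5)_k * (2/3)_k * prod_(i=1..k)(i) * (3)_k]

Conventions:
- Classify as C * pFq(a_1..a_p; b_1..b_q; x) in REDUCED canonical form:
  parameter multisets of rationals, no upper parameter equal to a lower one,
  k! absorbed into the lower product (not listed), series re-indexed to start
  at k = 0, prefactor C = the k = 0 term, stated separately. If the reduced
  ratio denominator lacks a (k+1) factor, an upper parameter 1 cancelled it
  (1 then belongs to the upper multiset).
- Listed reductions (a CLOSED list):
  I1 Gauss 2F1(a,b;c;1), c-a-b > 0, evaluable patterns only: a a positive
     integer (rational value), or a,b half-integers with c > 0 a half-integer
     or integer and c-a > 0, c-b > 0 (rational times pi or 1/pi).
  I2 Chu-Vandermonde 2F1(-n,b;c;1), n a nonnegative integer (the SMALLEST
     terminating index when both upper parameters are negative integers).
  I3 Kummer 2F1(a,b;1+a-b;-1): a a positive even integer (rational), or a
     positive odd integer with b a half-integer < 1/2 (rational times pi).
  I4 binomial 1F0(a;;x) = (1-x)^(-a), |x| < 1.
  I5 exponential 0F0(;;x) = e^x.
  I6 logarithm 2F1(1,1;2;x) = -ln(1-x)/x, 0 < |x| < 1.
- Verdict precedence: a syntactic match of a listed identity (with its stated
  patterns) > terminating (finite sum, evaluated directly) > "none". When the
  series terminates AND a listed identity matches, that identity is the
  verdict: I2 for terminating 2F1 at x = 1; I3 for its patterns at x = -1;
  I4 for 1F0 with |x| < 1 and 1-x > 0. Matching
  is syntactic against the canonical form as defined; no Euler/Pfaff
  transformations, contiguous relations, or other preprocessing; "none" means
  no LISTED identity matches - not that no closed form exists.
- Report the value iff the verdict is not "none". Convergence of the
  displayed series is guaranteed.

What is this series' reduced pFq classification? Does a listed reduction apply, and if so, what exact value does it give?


Prefactor 5/8, argument -3/2: 2F2 with upper {-11, 6/5} over lower {1/5, 3}. Verdict: terminating. With -11 upstairs the series is a 12-term polynomial sum; evaluated term by term. Value: 5758488126211/20992491520.

Key step: t_0 being 5/8, the parameter 2/3 appears in both the upper and lower lists and cancels.
Adjacent-term ratio: r(k) = (-3/2) * (k-11) (k+6/5) / [(k+1/5) (k+3) (k+1)] - rational in k, leading ratio (-3/2); with t_0 = 5/8, classification follows.


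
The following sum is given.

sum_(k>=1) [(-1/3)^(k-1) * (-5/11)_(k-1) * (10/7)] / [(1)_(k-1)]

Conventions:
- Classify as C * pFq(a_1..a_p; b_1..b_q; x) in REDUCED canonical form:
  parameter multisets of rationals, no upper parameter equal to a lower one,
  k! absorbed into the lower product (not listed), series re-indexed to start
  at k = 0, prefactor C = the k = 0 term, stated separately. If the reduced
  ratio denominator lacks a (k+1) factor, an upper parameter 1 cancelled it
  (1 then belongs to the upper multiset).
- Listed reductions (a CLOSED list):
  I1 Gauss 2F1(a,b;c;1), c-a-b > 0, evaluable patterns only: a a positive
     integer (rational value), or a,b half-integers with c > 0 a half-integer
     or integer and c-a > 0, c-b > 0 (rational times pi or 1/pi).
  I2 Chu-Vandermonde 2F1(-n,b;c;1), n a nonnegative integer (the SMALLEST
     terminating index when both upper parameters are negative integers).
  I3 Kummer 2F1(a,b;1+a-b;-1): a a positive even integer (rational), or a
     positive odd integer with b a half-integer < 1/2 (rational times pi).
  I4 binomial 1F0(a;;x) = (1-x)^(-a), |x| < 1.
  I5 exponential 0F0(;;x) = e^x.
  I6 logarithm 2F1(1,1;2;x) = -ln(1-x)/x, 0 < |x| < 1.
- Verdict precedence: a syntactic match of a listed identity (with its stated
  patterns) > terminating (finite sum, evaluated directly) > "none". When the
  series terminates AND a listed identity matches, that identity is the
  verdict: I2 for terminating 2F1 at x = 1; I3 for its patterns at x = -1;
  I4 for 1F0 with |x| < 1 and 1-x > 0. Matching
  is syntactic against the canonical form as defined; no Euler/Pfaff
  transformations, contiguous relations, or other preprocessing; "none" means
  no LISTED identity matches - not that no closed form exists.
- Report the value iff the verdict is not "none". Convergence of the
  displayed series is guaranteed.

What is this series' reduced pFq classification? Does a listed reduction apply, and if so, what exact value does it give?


Prefactor 10/7, argument -1/3: 1F0 with upper {-5/11} over lower {-}. Verdict: the I4 binomial reduction fires (the 1F0 binomial series: exponent 5/11, x = -1/3). Hence: (10/7) * (4/3)^(5/11).

Structural cue: with t_0 = 10/7, (1)_k (C = 10/7) is k! itself.
Ratio: r(k) = (-1/3) * (k-5/11) / [(k+1)] - rational; roots negated = parameters, x = (-1/3), C = 10/7.


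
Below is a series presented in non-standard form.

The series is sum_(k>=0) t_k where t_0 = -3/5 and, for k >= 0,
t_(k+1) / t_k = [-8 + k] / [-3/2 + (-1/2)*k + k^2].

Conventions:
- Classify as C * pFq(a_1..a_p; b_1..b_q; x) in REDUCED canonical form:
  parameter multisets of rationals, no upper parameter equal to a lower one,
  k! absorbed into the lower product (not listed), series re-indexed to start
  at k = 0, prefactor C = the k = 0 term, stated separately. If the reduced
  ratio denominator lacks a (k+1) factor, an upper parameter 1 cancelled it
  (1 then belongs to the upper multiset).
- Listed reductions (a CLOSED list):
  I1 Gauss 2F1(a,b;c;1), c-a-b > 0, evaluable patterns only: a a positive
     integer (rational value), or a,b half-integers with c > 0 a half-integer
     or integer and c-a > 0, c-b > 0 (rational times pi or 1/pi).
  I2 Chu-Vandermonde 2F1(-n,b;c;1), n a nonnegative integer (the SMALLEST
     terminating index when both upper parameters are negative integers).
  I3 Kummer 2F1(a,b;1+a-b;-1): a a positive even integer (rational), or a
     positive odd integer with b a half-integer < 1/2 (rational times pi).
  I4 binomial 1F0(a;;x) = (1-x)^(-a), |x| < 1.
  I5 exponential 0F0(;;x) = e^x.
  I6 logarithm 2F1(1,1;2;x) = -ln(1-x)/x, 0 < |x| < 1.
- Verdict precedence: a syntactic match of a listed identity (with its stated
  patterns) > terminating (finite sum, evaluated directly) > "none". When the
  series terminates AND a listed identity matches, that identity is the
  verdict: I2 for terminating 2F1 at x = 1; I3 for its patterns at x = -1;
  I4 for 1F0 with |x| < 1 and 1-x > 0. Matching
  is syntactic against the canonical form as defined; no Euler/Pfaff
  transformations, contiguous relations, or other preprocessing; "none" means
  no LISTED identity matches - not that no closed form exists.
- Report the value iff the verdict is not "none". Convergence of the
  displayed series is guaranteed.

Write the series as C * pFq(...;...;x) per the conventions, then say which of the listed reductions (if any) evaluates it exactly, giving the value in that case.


x = 1 here; the reduced form reads 1F1, upper {-8}, lower {-3/2}, C = -3/5. Verdict: terminating - upper parameter -8 makes this a finite sum (last index 8), evaluated exactly. Sum: 489871/51975.

The tell: t_0 being -3/5, factor the ratio over Q (prefactor -3/5): negated roots = parameters.
Step ratio: r(k) = 1 * (k-8) / [(k-3/2) (k+1)] - poly over poly, x = 1 from leading terms; C = -3/5 at k = 0.


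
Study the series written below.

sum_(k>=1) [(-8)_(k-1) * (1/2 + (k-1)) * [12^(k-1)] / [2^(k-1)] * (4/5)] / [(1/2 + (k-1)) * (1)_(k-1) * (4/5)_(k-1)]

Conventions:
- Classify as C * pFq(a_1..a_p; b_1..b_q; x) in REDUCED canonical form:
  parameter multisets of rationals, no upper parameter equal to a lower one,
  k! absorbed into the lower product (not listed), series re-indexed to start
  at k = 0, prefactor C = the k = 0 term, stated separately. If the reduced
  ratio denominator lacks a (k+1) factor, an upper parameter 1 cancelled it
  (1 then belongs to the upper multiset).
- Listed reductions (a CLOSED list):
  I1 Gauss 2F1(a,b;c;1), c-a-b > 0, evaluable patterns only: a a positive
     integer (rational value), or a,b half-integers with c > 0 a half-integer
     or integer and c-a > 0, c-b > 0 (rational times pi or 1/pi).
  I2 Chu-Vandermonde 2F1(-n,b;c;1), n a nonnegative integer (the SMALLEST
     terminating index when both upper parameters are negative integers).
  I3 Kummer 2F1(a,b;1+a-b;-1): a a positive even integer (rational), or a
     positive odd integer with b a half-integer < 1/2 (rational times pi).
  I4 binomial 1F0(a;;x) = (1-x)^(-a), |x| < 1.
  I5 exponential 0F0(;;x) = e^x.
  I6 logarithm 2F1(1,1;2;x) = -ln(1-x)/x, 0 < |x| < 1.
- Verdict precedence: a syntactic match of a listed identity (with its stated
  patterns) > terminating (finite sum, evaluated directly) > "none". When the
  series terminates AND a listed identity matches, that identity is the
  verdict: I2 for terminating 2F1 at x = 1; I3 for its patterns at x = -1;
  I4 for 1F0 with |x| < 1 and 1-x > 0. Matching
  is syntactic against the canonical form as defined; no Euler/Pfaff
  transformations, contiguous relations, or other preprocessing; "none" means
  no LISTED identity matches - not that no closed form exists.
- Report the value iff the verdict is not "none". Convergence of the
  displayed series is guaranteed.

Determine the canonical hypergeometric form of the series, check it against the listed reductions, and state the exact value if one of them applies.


Structural cue: t_0 = 4/5 here, and (1)_k (C = 4/5, x = 6) is k! itself.
Adjacent-term ratio: r(k) = 6 * (k-8) / [(k+4/5) (k+1)] - rational; roots negated = parameters, x = 6, C = 4/5.

x = 6 here; the reduced form reads 1F1, upper {-8}, lower {4/5}, C = 4/5. Verdict: terminating (-8 upstairs). 9 nonzero terms in all; added directly. Value: 19656908/4261985.


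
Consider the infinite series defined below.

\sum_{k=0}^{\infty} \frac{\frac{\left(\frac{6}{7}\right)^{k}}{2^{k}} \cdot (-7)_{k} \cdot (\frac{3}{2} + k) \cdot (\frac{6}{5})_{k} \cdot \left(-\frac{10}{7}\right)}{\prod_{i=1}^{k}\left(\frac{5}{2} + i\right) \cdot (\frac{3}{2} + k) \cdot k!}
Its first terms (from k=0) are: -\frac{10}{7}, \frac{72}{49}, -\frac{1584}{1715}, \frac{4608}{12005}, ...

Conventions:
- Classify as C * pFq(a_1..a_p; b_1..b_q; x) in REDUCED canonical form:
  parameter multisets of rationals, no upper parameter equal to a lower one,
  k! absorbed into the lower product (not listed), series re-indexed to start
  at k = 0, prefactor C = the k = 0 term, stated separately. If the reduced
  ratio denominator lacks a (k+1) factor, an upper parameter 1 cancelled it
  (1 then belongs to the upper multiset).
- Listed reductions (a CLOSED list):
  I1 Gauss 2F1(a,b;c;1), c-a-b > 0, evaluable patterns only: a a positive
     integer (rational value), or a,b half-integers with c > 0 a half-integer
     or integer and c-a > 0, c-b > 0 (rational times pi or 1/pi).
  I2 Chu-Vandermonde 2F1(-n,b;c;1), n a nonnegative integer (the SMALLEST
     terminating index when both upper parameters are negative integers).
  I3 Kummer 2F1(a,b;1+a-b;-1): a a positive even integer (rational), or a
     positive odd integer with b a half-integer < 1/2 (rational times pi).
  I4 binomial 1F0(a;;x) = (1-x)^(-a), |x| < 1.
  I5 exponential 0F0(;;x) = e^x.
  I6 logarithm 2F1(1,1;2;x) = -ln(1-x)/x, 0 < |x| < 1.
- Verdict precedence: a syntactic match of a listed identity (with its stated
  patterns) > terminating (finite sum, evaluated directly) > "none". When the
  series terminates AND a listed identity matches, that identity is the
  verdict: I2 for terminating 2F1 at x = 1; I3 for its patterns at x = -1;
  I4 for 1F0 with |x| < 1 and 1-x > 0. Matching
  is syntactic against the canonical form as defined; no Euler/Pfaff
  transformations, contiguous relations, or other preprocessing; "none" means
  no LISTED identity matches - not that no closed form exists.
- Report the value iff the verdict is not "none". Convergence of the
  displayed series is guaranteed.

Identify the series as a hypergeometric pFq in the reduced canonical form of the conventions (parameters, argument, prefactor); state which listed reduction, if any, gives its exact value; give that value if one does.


Prefactor -\frac{10}{7}, argument \frac{3}{7}: 2F1 with upper {-7, \frac{6}{5}} over lower {\frac{7}{2}}. Verdict: terminating - the sum ends at index 7 because -7 is a negative integer; exact evaluation follows. Value: -\frac{1112331852133402}{1891124953046875}.

Key observation: x = \frac{3}{7} and k + 3/2 divides numerator and denominator alike; C = -10/7 after cancelling.
Step ratio: r(k) = \frac{3}{7} * (k-7) (k+\frac{6}{5}) / [(k+\frac{7}{2}) (k+1)] - rational in k, leading ratio \frac{3}{7}; with t_0 = -\frac{10}{7}, classification follows.


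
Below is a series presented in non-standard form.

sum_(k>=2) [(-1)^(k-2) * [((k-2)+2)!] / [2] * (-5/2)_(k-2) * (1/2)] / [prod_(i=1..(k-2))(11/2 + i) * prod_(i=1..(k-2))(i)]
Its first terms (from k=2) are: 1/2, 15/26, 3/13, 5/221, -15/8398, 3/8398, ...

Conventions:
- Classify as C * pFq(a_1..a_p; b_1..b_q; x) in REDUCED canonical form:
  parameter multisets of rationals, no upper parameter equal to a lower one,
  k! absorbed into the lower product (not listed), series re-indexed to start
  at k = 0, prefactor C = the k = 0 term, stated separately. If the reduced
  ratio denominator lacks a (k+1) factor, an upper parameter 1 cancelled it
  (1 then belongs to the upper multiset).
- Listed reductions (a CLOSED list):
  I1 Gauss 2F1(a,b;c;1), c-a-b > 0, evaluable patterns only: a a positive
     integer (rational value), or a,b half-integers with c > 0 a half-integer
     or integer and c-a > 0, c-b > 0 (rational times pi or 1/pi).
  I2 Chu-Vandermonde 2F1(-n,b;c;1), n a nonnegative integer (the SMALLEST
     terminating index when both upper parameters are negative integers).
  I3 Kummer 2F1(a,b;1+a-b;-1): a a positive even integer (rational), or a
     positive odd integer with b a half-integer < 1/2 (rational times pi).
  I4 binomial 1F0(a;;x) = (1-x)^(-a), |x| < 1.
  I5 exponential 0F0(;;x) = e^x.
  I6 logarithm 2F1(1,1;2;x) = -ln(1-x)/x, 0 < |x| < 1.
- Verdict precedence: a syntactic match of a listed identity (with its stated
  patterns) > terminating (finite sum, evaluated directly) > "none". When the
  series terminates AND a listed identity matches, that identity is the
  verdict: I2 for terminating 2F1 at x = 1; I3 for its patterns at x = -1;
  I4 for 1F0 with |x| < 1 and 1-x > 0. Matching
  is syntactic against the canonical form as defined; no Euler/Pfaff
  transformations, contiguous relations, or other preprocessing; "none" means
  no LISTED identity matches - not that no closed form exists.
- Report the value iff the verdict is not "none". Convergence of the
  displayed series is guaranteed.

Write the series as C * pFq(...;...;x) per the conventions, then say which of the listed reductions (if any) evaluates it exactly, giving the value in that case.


Structural cue: t_0 = 1/2 here, and the product of the first k integers (C = 1/2, x = -1) is k!.
Ratio: r(k) = (-1) * (k-5/2) (k+3) / [(k+13/2) (k+1)] - poly over poly, x = (-1) from leading terms; C = 1/2 at k = 0.

At argument -1: a 2F1 with upper {-5/2, 3}, lower {13/2}, scaled by C = 1/2. Verdict: Kummer (I3) applies (x = -1; c = 13/2 equals 1+a-b for upper {-5/2, 3}: listed pattern). Its exact value is (3465/8192) * pi.


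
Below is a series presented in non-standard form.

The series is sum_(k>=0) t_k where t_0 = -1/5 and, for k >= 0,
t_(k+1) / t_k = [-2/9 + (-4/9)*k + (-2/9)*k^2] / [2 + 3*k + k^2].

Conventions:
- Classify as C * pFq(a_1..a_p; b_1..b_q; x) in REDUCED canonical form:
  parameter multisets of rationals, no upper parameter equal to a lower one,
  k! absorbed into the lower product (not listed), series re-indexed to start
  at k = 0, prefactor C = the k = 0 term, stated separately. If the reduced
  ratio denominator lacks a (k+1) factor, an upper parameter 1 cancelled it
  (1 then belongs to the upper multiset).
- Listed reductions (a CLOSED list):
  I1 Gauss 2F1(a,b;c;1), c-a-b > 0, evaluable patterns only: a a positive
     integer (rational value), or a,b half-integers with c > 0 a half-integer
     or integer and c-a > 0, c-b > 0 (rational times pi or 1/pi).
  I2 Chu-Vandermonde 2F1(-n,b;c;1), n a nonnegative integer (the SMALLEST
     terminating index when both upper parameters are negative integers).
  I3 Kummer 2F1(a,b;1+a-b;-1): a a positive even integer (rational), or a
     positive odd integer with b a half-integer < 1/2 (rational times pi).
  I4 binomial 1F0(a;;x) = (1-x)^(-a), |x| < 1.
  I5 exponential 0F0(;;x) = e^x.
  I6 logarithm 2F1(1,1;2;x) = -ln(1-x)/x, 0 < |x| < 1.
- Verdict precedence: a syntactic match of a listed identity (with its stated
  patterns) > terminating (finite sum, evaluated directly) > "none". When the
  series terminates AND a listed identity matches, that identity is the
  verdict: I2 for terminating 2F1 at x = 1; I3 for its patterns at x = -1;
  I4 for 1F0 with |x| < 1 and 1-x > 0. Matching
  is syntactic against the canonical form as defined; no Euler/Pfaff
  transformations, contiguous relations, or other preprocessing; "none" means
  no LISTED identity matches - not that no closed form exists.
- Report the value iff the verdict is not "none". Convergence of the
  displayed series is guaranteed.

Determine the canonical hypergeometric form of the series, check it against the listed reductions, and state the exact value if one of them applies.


Prefactor -1/5, argument -2/9: 2F1 with upper {1, 1} over lower {2}. Verdict: this is the logarithmic series (I6) (the logarithm: parameters (1,1;2), x = -2/9). Value: (-9/10) * ln(11/9).

Structural cue: t_0 = -1/5 here, and factor the ratio over Q (C = -1/5): negated roots = parameters.
Adjacent-term ratio: r(k) = (-2/9) * (k+1) (k+1) / [(k+2) (k+1)] - poly over poly, x = (-2/9) from leading terms; C = -1/5 at k = 0.


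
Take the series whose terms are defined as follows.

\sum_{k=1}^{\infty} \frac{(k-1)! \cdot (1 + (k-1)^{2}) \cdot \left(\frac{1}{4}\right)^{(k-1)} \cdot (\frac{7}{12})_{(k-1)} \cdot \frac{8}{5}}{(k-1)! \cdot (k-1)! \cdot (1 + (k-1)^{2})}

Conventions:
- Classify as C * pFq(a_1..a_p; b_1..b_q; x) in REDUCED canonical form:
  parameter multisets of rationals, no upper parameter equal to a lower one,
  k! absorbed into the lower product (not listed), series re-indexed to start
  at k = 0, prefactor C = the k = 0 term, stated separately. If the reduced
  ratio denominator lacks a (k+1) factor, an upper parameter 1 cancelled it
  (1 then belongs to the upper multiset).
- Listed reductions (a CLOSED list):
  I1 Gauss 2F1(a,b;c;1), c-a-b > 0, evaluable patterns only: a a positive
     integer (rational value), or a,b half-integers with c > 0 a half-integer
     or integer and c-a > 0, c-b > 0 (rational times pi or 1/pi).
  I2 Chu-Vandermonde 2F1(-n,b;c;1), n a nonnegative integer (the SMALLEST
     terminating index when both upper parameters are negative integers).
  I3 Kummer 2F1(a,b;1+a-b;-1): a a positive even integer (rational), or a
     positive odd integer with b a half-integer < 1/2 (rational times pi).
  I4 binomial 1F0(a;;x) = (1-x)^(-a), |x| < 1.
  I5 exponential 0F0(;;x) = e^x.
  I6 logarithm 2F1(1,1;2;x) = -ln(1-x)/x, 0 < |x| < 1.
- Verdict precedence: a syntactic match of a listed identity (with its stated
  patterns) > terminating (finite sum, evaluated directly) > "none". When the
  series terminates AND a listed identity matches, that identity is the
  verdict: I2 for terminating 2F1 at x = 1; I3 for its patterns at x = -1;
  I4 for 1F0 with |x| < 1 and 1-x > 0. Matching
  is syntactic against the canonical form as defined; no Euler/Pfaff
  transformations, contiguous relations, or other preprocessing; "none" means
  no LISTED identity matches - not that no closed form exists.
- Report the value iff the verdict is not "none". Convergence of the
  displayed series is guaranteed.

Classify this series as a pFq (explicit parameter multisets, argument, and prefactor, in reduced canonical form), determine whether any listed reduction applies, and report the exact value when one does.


Key step: x = \frac{1}{4} and the factor k^2 + 1 cancels (top and bottom), leaving C = 8/5, x = 1/4.
Consecutive-term ratio: r(k) = \frac{1}{4} * (k+\frac{7}{12}) / [(k+1)] ; factor over Q: parameters, x = \frac{1}{4}, and C = \frac{8}{5}.

This is \frac{8}{5} * 1F0(\frac{7}{12}; -; \frac{1}{4}) in reduced canonical form. Verdict: this is the binomial series (I4) (the 1F0 binomial series: exponent -7/12, x = \frac{1}{4}). Sum: \frac{8}{5} \cdot \left(\frac{3}{4}\right)^{-\frac{7}{12}}.


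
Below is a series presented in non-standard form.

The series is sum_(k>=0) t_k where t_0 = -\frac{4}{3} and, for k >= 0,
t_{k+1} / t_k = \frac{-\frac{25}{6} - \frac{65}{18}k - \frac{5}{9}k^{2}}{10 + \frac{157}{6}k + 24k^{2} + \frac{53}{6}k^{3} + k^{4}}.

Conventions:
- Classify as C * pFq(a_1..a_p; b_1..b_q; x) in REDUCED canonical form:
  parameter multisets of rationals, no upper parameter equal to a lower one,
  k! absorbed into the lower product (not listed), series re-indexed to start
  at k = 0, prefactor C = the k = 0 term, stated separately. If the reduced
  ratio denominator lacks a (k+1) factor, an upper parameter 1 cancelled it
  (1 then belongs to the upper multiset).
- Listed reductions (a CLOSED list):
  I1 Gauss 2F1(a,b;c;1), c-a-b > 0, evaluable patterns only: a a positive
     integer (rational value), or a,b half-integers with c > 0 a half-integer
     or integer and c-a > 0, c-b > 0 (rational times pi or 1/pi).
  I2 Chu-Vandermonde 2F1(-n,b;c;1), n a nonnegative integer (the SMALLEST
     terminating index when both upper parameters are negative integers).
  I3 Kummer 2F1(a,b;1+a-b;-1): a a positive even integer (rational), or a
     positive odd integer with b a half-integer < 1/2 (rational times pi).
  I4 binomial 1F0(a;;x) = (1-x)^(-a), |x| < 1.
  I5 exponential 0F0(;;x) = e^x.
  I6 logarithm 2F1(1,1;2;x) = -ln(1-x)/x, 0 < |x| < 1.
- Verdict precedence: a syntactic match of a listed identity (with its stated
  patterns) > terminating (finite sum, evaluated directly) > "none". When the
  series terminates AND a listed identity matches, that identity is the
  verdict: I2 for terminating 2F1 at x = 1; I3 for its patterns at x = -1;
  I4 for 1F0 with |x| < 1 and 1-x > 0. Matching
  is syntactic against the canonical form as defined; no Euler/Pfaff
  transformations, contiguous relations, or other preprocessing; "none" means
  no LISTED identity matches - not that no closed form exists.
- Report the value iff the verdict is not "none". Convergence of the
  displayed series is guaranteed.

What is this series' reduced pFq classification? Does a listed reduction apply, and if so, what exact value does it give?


x = -\frac{5}{9} here; the reduced form reads 0F1, upper {-}, lower {\frac{4}{3}}, C = -\frac{4}{3}. Verdict: none. Every listed pattern misses the 0F1 form at -\frac{5}{9}, upper {-}.

The tell: from the first term -\frac{4}{3}: roots of the ratio polynomials (prefactor -4/3) are the negated parameters.
Step ratio: r(k) = -\frac{5}{9} * 1 / [(k+\frac{4}{3}) (k+1)] - rational in k, leading ratio -\frac{5}{9}; with t_0 = -\frac{4}{3}, classification follows.
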